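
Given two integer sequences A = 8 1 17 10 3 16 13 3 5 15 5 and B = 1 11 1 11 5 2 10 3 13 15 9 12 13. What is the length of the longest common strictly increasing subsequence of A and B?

4

For each value that appears in both, track the longest common increasing run ending there.
The best achievable length is 4; one witness is 1, 10, 13, 15 (A-positions 2,4,7,10, B-positions 1,7,9,10).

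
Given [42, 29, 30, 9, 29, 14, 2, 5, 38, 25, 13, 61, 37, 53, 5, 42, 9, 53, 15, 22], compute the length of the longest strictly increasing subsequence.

6

Let dp[i] be the longest increasing subsequence ending at position i. Then dp = [1, 1, 2, 1, 2, 2, 1, 2, 3, 3, 3, 4, 4, 5, 2, 5, 3, 6, 4, 5].
The maximum is 6; one witness is 9, 14, 25, 37, 42, 53 at positions 4,6,10,13,16,18.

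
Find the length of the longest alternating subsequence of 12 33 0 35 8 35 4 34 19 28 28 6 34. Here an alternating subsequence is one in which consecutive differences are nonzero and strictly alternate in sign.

12

A longest alternating subsequence is 12, 33, 0, 35, 8, 35, 4, 34, 19, 28, 6, 34 (positions 1,2,3,4,5,6,7,8,9,10,12,13); its 11 consecutive differences strictly alternate in sign, and length 12 is optimal.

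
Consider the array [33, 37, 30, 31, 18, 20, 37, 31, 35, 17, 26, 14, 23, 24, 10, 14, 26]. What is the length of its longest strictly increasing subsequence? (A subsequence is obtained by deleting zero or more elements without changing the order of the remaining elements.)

Let dp[i] be the longest increasing subsequence ending at position i. Then dp = [1, 2, 1, 2, 1, 2, 3, 3, 4, 1, 3, 1, 3, 4, 1, 2, 5].
The maximum is 5; one witness is 18, 20, 23, 24, 26 at positions 5,6,13,14,17.

5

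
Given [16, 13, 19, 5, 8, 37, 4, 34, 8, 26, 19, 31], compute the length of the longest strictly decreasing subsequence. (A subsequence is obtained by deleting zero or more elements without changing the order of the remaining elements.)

Scanning left to right, the best length ending at each element is: 16→1, 13→2, 19→1, 5→3, 8→3, 37→1, 4→4, 34→2, 8→3, 26→3, 19→4, 31→3.
So the longest decreasing subsequence has length 4, e.g. 16, 13, 5, 4.

4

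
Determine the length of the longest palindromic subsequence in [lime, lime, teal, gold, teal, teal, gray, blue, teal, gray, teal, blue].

5

One longest palindromic subsequence is blue teal gray teal blue (positions 8,9,10,11,12); it reads the same forward and backward, and the interval DP gives dp[1][12] = 5.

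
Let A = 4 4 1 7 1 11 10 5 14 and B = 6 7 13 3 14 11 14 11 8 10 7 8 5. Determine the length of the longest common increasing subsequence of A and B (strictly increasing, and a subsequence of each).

3

For each value that appears in both, track the longest common increasing run ending there.
The best achievable length is 3; one witness is 7, 11, 14 (A-positions 4,6,9, B-positions 2,6,7).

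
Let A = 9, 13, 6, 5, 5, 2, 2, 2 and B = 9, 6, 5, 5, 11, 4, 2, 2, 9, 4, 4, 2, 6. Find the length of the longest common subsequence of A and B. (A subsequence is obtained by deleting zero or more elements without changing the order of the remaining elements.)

7

A longest common subsequence is 9, 6, 5, 5, 2, 2, 2 (length 7); the LCS DP confirms no longer common subsequence exists.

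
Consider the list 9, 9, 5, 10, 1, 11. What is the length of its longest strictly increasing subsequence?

3

One longest increasing subsequence is 9, 10, 11 (positions 1,4,6), of length 3; no longer one exists.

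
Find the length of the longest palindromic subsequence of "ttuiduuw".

3

Using dp[i][j] = 2 + dp[i+1][j−1] if the ends match, else max(dp[i+1][j], dp[i][j−1]):
dp[1][8] = 3. A witness is uuu at positions 3,6,7.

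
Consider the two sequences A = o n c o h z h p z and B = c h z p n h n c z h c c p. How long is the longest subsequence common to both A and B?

Backtracking the LCS table gives one alignment: n (A2,B7) → c (A3,B8) → z (A6,B9) → h (A7,B10) → p (A8,B13).
So the longest common subsequence has length 5.

5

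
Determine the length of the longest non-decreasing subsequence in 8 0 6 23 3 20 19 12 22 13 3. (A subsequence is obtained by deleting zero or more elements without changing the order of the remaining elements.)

4

One longest non-decreasing subsequence is 0, 6, 20, 22 (positions 2,3,6,9), of length 4; no longer one exists.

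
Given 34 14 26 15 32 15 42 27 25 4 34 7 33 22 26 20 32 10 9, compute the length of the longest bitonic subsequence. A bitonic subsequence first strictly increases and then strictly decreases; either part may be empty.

One longest bitonic subsequence is 14, 26, 32, 42, 34, 33, 26, 20, 10, 9 (positions 2,3,5,7,11,13,15,16,18,19): it rises to 42 then falls. Length 10 is optimal.

10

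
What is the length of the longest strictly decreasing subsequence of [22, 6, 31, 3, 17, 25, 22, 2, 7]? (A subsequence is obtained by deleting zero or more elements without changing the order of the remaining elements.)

4

One longest decreasing subsequence is 22, 6, 3, 2 (positions 1,2,4,8), of length 4; no longer one exists.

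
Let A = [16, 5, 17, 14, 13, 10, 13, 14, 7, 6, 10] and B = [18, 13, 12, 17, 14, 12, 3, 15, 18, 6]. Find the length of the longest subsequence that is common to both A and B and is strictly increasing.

2

For each value that appears in both, track the longest common increasing run ending there.
The best achievable length is 2; one witness is 13, 14 (A-positions 5,8, B-positions 2,5).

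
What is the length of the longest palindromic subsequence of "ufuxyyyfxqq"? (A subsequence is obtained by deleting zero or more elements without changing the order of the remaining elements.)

Using dp[i][j] = 2 + dp[i+1][j−1] if the ends match, else max(dp[i+1][j], dp[i][j−1]):
dp[1][11] = 5. A witness is xyyyx at positions 4,5,6,7,9.

5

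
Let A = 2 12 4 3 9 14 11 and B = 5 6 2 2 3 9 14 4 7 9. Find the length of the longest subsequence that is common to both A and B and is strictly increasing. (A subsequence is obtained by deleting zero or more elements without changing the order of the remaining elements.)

A longest common strictly increasing subsequence is 2, 3, 9, 14 (length 4); it appears in order in both A and B, and no longer such subsequence exists.

4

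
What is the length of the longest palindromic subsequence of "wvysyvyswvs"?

7

Using dp[i][j] = 2 + dp[i+1][j−1] if the ends match, else max(dp[i+1][j], dp[i][j−1]):
dp[1][11] = 7. A witness is vsyvysv at positions 2,4,5,6,7,8,10.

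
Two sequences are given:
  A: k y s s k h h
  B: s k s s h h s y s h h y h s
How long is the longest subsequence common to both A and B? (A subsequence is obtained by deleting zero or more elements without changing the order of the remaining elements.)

Backtracking the LCS table gives one alignment: k (A1,B2) → y (A2,B8) → s (A3,B9) → h (A6,B11) → h (A7,B13).
So the longest common subsequence has length 5.

5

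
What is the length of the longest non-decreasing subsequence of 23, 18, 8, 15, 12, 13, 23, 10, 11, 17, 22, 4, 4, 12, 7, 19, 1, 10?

5

Let dp[i] be the longest non-decreasing subsequence ending at position i. Then dp = [1, 1, 1, 2, 2, 3, 4, 2, 3, 4, 5, 1, 2, 4, 3, 5, 1, 4].
The maximum is 5; one witness is 8, 12, 13, 17, 22 at positions 3,5,6,10,11.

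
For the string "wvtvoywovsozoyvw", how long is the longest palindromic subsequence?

One longest palindromic subsequence is wvyozoyvw (positions 1,2,6,8,12,13,14,15,16); it reads the same forward and backward, and the interval DP gives dp[1][16] = 9.

9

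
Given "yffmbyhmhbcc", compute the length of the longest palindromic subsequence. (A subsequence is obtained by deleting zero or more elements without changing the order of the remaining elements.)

5

One longest palindromic subsequence is bhmhb (positions 5,7,8,9,10); it reads the same forward and backward, and the interval DP gives dp[1][12] = 5.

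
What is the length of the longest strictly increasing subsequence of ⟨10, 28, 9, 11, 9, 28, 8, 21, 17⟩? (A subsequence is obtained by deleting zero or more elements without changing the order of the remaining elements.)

One longest increasing subsequence is 10, 11, 28 (positions 1,4,6), of length 3; no longer one exists.

3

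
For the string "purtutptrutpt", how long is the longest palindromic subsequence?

9

One longest palindromic subsequence is ptutptutp (positions 1,4,5,6,7,8,10,11,12); it reads the same forward and backward, and the interval DP gives dp[1][13] = 9.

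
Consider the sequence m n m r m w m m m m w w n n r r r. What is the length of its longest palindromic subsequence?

8

One longest palindromic subsequence is rwmmmmwr (positions 4,6,7,8,9,10,12,17); it reads the same forward and backward, and the interval DP gives dp[1][17] = 8.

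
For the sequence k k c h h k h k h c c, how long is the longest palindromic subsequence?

7

One longest palindromic subsequence is chkhkhc (positions 3,5,6,7,8,9,11); it reads the same forward and backward, and the interval DP gives dp[1][11] = 7.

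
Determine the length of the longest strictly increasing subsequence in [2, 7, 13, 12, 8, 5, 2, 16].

4

Let dp[i] be the longest increasing subsequence ending at position i. Then dp = [1, 2, 3, 3, 3, 2, 1, 4].
The maximum is 4; one witness is 2, 7, 13, 16 at positions 1,2,3,8.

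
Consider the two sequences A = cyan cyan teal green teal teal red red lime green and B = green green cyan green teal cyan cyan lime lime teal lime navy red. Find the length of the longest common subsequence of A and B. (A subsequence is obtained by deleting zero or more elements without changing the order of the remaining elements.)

5

A longest common subsequence is cyan, green, teal, teal, red (length 5); the LCS DP confirms no longer common subsequence exists.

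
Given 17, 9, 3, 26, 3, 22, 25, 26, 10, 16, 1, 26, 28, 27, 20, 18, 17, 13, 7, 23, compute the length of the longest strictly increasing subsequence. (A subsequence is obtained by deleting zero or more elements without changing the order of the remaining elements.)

Scanning left to right, the best length ending at each element is: 17→1, 9→1, 3→1, 26→2, 3→1, 22→2, 25→3, 26→4, 10→2, 16→3, 1→1, 26→4, 28→5, 27→5, 20→4, 18→4, 17→4, 13→3, 7→2, 23→5.
So the longest increasing subsequence has length 5, e.g. 17, 22, 25, 26, 28.

5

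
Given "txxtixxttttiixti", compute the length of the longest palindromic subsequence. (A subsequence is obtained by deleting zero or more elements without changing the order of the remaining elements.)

10

One longest palindromic subsequence is txittttixt (positions 1,2,5,8,9,10,11,13,14,15); it reads the same forward and backward, and the interval DP gives dp[1][16] = 10.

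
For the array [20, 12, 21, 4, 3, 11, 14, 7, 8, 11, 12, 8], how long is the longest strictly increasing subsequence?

One longest increasing subsequence is 4, 7, 8, 11, 12 (positions 4,8,9,10,11), of length 5; no longer one exists.

5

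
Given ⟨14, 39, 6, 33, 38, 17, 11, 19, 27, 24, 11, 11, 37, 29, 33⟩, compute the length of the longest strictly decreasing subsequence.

5

Let dp[i] be the longest decreasing subsequence ending at position i. Then dp = [1, 1, 2, 2, 2, 3, 4, 3, 3, 4, 5, 5, 3, 4, 4].
The maximum is 5; one witness is 39, 33, 27, 24, 11 at positions 2,4,9,10,11.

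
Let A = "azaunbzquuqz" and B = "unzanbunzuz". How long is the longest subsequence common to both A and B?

A longest common subsequence is zaunzuz (length 7); the LCS DP confirms no longer common subsequence exists.

7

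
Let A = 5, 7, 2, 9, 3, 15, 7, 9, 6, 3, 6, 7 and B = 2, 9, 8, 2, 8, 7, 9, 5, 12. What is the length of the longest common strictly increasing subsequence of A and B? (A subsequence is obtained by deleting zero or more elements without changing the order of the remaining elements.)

3

A longest common strictly increasing subsequence is 2, 7, 9 (length 3); it appears in order in both A and B, and no longer such subsequence exists.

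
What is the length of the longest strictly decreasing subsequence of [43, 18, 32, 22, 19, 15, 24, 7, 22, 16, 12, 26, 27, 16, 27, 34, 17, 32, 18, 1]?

Scanning left to right, the best length ending at each element is: 43→1, 18→2, 32→2, 22→3, 19→4, 15→5, 24→3, 7→6, 22→4, 16→5, 12→6, 26→3, 27→3, 16→5, 27→3, 34→2, 17→5, 32→3, 18→5, 1→7.
So the longest decreasing subsequence has length 7, e.g. 43, 32, 22, 19, 15, 7, 1.

7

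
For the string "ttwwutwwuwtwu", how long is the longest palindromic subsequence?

8

One longest palindromic subsequence is wwuwwuww (positions 3,4,5,7,8,9,10,12); it reads the same forward and backward, and the interval DP gives dp[1][13] = 8.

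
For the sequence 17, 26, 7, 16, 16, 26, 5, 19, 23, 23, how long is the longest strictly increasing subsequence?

4

Scanning left to right, the best length ending at each element is: 17→1, 26→2, 7→1, 16→2, 16→2, 26→3, 5→1, 19→3, 23→4, 23→4.
So the longest increasing subsequence has length 4, e.g. 7, 16, 19, 23.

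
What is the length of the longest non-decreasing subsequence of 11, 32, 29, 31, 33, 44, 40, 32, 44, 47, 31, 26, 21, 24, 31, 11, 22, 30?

7

One longest non-decreasing subsequence is 11, 29, 31, 33, 44, 44, 47 (positions 1,3,4,5,6,9,10), of length 7; no longer one exists.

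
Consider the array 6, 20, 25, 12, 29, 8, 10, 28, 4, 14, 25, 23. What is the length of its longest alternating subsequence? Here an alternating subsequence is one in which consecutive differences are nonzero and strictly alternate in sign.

9

Track the best alternating length ending on an up-step vs a down-step at each position: up/down = 1/1, 2/1, 2/1, 2/3, 4/1, 2/5, 6/5, 6/5, 1/7, 8/7, 8/7, 8/9.
The maximum over both is 9; one such subsequence is 6, 20, 12, 29, 8, 10, 4, 25, 23.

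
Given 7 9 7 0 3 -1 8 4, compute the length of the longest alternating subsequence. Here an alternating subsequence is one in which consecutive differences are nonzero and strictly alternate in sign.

Track the best alternating length ending on an up-step vs a down-step at each position: up/down = 1/1, 2/1, 1/3, 1/3, 4/3, 1/5, 6/3, 6/7.
The maximum over both is 7; one such subsequence is 7, 9, 0, 3, -1, 8, 4.

7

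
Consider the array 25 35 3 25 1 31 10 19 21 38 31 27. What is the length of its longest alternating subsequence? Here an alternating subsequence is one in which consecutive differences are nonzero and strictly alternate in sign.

9

Track the best alternating length ending on an up-step vs a down-step at each position: up/down = 1/1, 2/1, 1/3, 4/3, 1/5, 6/3, 6/7, 8/7, 8/7, 8/1, 8/9, 8/9.
The maximum over both is 9; one such subsequence is 25, 35, 3, 25, 1, 31, 10, 38, 31.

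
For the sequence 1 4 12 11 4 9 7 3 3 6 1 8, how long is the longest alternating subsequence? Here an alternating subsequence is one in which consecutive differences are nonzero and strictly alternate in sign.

8

A longest alternating subsequence is 1, 12, 4, 9, 3, 6, 1, 8 (positions 1,3,5,6,8,10,11,12); its 7 consecutive differences strictly alternate in sign, and length 8 is optimal.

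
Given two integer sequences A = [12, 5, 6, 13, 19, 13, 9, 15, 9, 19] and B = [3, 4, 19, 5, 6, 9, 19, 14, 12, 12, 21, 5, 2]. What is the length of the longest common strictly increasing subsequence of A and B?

A longest common strictly increasing subsequence is 5, 6, 9, 19 (length 4); it appears in order in both A and B, and no longer such subsequence exists.

4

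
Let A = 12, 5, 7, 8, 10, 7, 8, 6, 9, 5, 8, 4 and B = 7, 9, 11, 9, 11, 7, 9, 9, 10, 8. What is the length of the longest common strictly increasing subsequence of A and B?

A longest common strictly increasing subsequence is 7, 9 (length 2); it appears in order in both A and B, and no longer such subsequence exists.

2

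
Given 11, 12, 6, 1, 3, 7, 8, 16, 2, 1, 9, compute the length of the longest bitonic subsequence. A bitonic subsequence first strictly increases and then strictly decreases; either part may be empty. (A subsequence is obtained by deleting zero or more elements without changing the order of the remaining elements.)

One longest bitonic subsequence is 1, 3, 7, 8, 16, 2, 1 (positions 4,5,6,7,8,9,10): it rises to 16 then falls. Length 7 is optimal.

7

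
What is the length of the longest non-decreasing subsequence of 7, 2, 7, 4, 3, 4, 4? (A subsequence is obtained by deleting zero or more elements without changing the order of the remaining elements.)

Let dp[i] be the longest non-decreasing subsequence ending at position i. Then dp = [1, 1, 2, 2, 2, 3, 4].
The maximum is 4; one witness is 2, 4, 4, 4 at positions 2,4,6,7.

4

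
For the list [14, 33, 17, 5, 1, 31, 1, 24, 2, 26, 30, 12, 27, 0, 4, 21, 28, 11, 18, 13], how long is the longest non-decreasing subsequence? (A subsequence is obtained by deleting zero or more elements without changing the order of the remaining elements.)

6

Let dp[i] be the longest non-decreasing subsequence ending at position i. Then dp = [1, 2, 2, 1, 1, 3, 2, 3, 3, 4, 5, 4, 5, 1, 4, 5, 6, 5, 6, 6].
The maximum is 6; one witness is 14, 17, 24, 26, 27, 28 at positions 1,3,8,10,13,17.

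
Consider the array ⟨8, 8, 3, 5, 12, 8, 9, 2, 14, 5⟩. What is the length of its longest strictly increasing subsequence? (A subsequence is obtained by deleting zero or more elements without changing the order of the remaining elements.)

One longest increasing subsequence is 3, 5, 8, 9, 14 (positions 3,4,6,7,9), of length 5; no longer one exists.

5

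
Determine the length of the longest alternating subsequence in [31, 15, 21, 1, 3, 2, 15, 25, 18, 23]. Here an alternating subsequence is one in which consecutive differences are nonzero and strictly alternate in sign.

Track the best alternating length ending on an up-step vs a down-step at each position: up/down = 1/1, 1/2, 3/2, 1/4, 5/4, 5/6, 7/4, 7/2, 7/8, 9/8.
The maximum over both is 9; one such subsequence is 31, 15, 21, 1, 3, 2, 25, 18, 23.

9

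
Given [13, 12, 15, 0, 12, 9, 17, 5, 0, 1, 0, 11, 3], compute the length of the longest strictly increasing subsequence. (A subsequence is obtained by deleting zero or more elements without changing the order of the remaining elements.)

3

One longest increasing subsequence is 13, 15, 17 (positions 1,3,7), of length 3; no longer one exists.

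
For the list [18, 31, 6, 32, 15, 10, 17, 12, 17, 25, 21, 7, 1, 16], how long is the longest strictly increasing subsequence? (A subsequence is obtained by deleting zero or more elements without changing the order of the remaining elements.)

5

Scanning left to right, the best length ending at each element is: 18→1, 31→2, 6→1, 32→3, 15→2, 10→2, 17→3, 12→3, 17→4, 25→5, 21→5, 7→2, 1→1, 16→4.
So the longest increasing subsequence has length 5, e.g. 6, 10, 12, 17, 25.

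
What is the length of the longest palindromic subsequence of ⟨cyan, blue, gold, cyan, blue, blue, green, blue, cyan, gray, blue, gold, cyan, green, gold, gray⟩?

Using dp[i][j] = 2 + dp[i+1][j−1] if the ends match, else max(dp[i+1][j], dp[i][j−1]):
dp[1][16] = 9. A witness is gold cyan blue blue green blue blue cyan gold at positions 3,4,5,6,7,8,11,13,15.

9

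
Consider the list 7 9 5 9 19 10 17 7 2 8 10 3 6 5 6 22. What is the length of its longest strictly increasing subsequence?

5

Let dp[i] be the longest increasing subsequence ending at position i. Then dp = [1, 2, 1, 2, 3, 3, 4, 2, 1, 3, 4, 2, 3, 3, 4, 5].
The maximum is 5; one witness is 7, 9, 10, 17, 22 at positions 1,2,6,7,16.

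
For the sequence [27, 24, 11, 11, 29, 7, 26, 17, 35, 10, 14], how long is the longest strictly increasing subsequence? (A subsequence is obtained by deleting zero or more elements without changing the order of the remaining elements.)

One longest increasing subsequence is 27, 29, 35 (positions 1,5,9), of length 3; no longer one exists.

3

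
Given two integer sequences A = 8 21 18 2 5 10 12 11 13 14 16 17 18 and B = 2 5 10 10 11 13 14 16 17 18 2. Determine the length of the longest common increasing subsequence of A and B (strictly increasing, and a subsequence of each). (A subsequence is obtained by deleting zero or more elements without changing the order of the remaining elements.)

9

For each value that appears in both, track the longest common increasing run ending there.
The best achievable length is 9; one witness is 2, 5, 10, 11, 13, 14, 16, 17, 18 (A-positions 4,5,6,8,9,10,11,12,13, B-positions 1,2,3,5,6,7,8,9,10).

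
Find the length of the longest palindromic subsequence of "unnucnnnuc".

One longest palindromic subsequence is unnnnnu (positions 1,2,3,6,7,8,9); it reads the same forward and backward, and the interval DP gives dp[1][10] = 7.

7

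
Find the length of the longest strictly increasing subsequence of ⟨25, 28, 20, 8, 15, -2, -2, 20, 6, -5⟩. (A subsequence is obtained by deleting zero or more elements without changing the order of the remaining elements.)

3

Let dp[i] be the longest increasing subsequence ending at position i. Then dp = [1, 2, 1, 1, 2, 1, 1, 3, 2, 1].
The maximum is 3; one witness is 8, 15, 20 at positions 4,5,8.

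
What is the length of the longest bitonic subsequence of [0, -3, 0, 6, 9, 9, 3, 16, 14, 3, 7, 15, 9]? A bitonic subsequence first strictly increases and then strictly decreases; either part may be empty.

7

Let inc[i] be the LIS ending at i and dec[i] the longest strictly decreasing subsequence starting at i. inc = [1, 1, 2, 3, 4, 4, 3, 5, 5, 3, 4, 6, 5], dec = [2, 1, 1, 2, 2, 2, 1, 3, 2, 1, 1, 2, 1].
max_i inc[i]+dec[i]−1 = 7, with one witness -3, 0, 6, 9, 16, 15, 9.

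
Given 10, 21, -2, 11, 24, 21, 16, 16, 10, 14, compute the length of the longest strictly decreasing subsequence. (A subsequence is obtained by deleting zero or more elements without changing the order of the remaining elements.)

4

Scanning left to right, the best length ending at each element is: 10→1, 21→1, -2→2, 11→2, 24→1, 21→2, 16→3, 16→3, 10→4, 14→4.
So the longest decreasing subsequence has length 4, e.g. 24, 21, 16, 10.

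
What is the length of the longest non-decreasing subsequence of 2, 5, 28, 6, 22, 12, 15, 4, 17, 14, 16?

6

Let dp[i] be the longest non-decreasing subsequence ending at position i. Then dp = [1, 2, 3, 3, 4, 4, 5, 2, 6, 5, 6].
The maximum is 6; one witness is 2, 5, 6, 12, 15, 17 at positions 1,2,4,6,7,9.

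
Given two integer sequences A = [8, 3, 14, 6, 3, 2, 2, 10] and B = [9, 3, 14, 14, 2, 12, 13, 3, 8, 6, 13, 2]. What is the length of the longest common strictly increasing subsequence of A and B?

A longest common strictly increasing subsequence is 3, 14 (length 2); it appears in order in both A and B, and no longer such subsequence exists.

2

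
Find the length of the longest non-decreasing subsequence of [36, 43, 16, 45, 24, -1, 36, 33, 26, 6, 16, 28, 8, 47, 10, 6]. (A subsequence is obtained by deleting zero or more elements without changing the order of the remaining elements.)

Scanning left to right, the best length ending at each element is: 36→1, 43→2, 16→1, 45→3, 24→2, -1→1, 36→3, 33→3, 26→3, 6→2, 16→3, 28→4, 8→3, 47→5, 10→4, 6→3.
So the longest non-decreasing subsequence has length 5, e.g. 16, 24, 26, 28, 47.

5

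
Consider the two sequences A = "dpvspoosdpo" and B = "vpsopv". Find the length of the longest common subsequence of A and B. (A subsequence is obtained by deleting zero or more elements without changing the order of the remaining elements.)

A longest common subsequence is psop (length 4); the LCS DP confirms no longer common subsequence exists.

4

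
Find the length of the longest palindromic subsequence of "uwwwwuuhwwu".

8

One longest palindromic subsequence is uwwuuwwu (positions 1,2,3,6,7,9,10,11); it reads the same forward and backward, and the interval DP gives dp[1][11] = 8.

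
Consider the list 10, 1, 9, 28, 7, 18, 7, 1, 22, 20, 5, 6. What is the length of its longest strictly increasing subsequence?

4

Let dp[i] be the longest increasing subsequence ending at position i. Then dp = [1, 1, 2, 3, 2, 3, 2, 1, 4, 4, 2, 3].
The maximum is 4; one witness is 1, 9, 18, 22 at positions 2,3,6,9.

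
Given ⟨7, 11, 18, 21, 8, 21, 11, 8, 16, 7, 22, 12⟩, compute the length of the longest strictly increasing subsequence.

5

Let dp[i] be the longest increasing subsequence ending at position i. Then dp = [1, 2, 3, 4, 2, 4, 3, 2, 4, 1, 5, 4].
The maximum is 5; one witness is 7, 11, 18, 21, 22 at positions 1,2,3,4,11.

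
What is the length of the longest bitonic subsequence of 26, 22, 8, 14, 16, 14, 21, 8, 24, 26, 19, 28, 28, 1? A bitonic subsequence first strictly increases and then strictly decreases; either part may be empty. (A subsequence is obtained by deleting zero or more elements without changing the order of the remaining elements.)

Let inc[i] be the LIS ending at i and dec[i] the longest strictly decreasing subsequence starting at i. inc = [1, 1, 1, 2, 3, 2, 4, 1, 5, 6, 4, 7, 7, 1], dec = [6, 5, 2, 3, 4, 3, 3, 2, 3, 3, 2, 2, 2, 1].
max_i inc[i]+dec[i]−1 = 8, with one witness 8, 14, 16, 21, 24, 26, 19, 1.

8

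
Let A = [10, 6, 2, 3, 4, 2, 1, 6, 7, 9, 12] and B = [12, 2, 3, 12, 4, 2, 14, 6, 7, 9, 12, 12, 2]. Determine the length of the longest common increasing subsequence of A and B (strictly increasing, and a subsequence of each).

A longest common strictly increasing subsequence is 2, 3, 4, 6, 7, 9, 12 (length 7); it appears in order in both A and B, and no longer such subsequence exists.

7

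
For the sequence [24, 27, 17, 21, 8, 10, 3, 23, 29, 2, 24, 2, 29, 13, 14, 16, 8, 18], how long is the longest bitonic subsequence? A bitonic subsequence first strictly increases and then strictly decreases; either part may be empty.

Let inc[i] be the LIS ending at i and dec[i] the longest strictly decreasing subsequence starting at i. inc = [1, 2, 1, 2, 1, 2, 1, 3, 4, 1, 4, 1, 5, 3, 4, 5, 2, 6], dec = [5, 5, 4, 4, 3, 3, 2, 3, 4, 1, 3, 1, 3, 2, 2, 2, 1, 1].
max_i inc[i]+dec[i]−1 = 7, with one witness 17, 21, 23, 29, 24, 16, 8.

7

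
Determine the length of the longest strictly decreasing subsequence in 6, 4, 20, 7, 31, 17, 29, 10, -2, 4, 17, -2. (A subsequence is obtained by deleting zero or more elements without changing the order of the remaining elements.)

5

One longest decreasing subsequence is 20, 17, 10, 4, -2 (positions 3,6,8,10,12), of length 5; no longer one exists.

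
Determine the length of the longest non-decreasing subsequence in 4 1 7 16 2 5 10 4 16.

Scanning left to right, the best length ending at each element is: 4→1, 1→1, 7→2, 16→3, 2→2, 5→3, 10→4, 4→3, 16→5.
So the longest non-decreasing subsequence has length 5, e.g. 1, 2, 5, 10, 16.

5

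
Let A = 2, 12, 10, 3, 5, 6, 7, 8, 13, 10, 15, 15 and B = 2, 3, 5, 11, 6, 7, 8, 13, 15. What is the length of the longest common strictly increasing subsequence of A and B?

For each value that appears in both, track the longest common increasing run ending there.
The best achievable length is 8; one witness is 2, 3, 5, 6, 7, 8, 13, 15 (A-positions 1,4,5,6,7,8,9,11, B-positions 1,2,3,5,6,7,8,9).

8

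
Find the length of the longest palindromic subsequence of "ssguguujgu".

Using dp[i][j] = 2 + dp[i+1][j−1] if the ends match, else max(dp[i+1][j], dp[i][j−1]):
dp[1][10] = 6. A witness is uguugu at positions 4,5,6,7,9,10.

6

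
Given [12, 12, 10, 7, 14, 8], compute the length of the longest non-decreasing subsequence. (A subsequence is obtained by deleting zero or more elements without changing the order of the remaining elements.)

Let dp[i] be the longest non-decreasing subsequence ending at position i. Then dp = [1, 2, 1, 1, 3, 2].
The maximum is 3; one witness is 12, 12, 14 at positions 1,2,5.

3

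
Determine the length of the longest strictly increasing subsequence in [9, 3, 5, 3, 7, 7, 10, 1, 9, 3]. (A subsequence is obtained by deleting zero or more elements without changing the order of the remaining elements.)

4

One longest increasing subsequence is 3, 5, 7, 10 (positions 2,3,5,7), of length 4; no longer one exists.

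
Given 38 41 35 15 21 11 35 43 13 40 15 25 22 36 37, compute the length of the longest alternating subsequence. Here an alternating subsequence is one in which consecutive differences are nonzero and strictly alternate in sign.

12

Track the best alternating length ending on an up-step vs a down-step at each position: up/down = 1/1, 2/1, 1/3, 1/3, 4/3, 1/5, 6/3, 6/1, 6/7, 8/7, 8/9, 10/9, 10/11, 12/9, 12/9.
The maximum over both is 12; one such subsequence is 38, 41, 15, 21, 11, 35, 13, 40, 15, 25, 22, 36.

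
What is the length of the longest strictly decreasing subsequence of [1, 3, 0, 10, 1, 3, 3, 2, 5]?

Let dp[i] be the longest decreasing subsequence ending at position i. Then dp = [1, 1, 2, 1, 2, 2, 2, 3, 2].
The maximum is 3; one witness is 10, 3, 2 at positions 4,6,8.

3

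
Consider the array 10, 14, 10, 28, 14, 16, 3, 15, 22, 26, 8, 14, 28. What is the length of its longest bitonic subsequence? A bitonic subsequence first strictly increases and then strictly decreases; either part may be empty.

One longest bitonic subsequence is 10, 14, 28, 16, 15, 14 (positions 1,2,4,6,8,12): it rises to 28 then falls. Length 6 is optimal.

6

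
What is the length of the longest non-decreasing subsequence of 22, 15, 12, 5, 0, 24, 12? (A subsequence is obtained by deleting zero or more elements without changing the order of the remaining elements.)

2

One longest non-decreasing subsequence is 22, 24 (positions 1,6), of length 2; no longer one exists.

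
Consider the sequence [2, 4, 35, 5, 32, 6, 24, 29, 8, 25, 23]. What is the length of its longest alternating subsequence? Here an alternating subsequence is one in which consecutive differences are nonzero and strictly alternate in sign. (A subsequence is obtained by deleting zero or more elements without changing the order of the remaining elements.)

A longest alternating subsequence is 2, 35, 5, 32, 6, 24, 8, 25, 23 (positions 1,3,4,5,6,7,9,10,11); its 8 consecutive differences strictly alternate in sign, and length 9 is optimal.

9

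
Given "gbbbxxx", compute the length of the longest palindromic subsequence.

One longest palindromic subsequence is xxx (positions 5,6,7); it reads the same forward and backward, and the interval DP gives dp[1][7] = 3.

3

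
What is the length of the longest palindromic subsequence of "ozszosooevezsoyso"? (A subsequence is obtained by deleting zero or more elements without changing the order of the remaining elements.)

One longest palindromic subsequence is ososevesoso (positions 1,3,5,6,9,10,11,13,14,16,17); it reads the same forward and backward, and the interval DP gives dp[1][17] = 11.

11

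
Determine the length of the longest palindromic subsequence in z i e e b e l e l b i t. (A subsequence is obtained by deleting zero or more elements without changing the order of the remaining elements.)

One longest palindromic subsequence is iblelbi (positions 2,5,7,8,9,10,11); it reads the same forward and backward, and the interval DP gives dp[1][12] = 7.

7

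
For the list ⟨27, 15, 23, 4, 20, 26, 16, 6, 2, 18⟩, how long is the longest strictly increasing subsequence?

One longest increasing subsequence is 15, 23, 26 (positions 2,3,6), of length 3; no longer one exists.

3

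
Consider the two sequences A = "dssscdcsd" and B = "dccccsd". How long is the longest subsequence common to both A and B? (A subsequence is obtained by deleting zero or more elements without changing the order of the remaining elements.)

5

A longest common subsequence is dccsd (length 5); the LCS DP confirms no longer common subsequence exists.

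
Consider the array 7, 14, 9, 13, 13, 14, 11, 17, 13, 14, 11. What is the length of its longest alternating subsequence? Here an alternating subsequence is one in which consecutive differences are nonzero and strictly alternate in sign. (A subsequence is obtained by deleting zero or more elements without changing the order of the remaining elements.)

Track the best alternating length ending on an up-step vs a down-step at each position: up/down = 1/1, 2/1, 2/3, 4/3, 4/3, 4/1, 4/5, 6/1, 6/7, 8/7, 4/9.
The maximum over both is 9; one such subsequence is 7, 14, 9, 13, 11, 17, 13, 14, 11.

9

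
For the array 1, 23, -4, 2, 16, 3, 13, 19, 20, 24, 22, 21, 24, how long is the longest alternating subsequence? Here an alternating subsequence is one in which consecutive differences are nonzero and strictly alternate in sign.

8

Track the best alternating length ending on an up-step vs a down-step at each position: up/down = 1/1, 2/1, 1/3, 4/3, 4/3, 4/5, 6/5, 6/3, 6/3, 6/1, 6/7, 6/7, 8/1.
The maximum over both is 8; one such subsequence is 1, 23, -4, 16, 3, 24, 22, 24.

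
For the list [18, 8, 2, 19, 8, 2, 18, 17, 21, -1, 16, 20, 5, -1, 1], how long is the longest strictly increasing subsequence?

Scanning left to right, the best length ending at each element is: 18→1, 8→1, 2→1, 19→2, 8→2, 2→1, 18→3, 17→3, 21→4, -1→1, 16→3, 20→4, 5→2, -1→1, 1→2.
So the longest increasing subsequence has length 4, e.g. 2, 8, 18, 21.

4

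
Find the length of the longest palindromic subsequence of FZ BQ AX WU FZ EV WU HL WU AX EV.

5

Using dp[i][j] = 2 + dp[i+1][j−1] if the ends match, else max(dp[i+1][j], dp[i][j−1]):
dp[1][11] = 5. A witness is EV WU HL WU EV at positions 6,7,8,9,11.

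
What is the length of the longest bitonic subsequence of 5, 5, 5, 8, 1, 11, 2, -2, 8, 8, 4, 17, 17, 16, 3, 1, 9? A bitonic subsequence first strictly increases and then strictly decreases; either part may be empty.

7

One longest bitonic subsequence is 5, 8, 11, 8, 4, 3, 1 (positions 1,4,6,10,11,15,16): it rises to 11 then falls. Length 7 is optimal.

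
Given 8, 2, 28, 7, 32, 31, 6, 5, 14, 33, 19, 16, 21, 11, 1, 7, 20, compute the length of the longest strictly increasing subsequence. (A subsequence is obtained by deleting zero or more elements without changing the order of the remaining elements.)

Let dp[i] be the longest increasing subsequence ending at position i. Then dp = [1, 1, 2, 2, 3, 3, 2, 2, 3, 4, 4, 4, 5, 3, 1, 3, 5].
The maximum is 5; one witness is 2, 7, 14, 19, 21 at positions 2,4,9,11,13.

5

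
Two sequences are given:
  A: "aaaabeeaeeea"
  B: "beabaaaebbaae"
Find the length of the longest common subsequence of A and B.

7

Backtracking the LCS table gives one alignment: a (A1,B3) → a (A2,B5) → a (A3,B6) → a (A4,B7) → b (A5,B10) → a (A8,B12) → e (A11,B13).
So the longest common subsequence has length 7.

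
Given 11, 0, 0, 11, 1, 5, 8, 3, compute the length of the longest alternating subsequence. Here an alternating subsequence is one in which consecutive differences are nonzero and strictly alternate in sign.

6

A longest alternating subsequence is 11, 0, 11, 1, 5, 3 (positions 1,2,4,5,6,8); its 5 consecutive differences strictly alternate in sign, and length 6 is optimal.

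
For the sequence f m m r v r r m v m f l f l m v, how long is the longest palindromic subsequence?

9

One longest palindromic subsequence is fmmrrrmmf (positions 1,2,3,4,6,7,8,10,13); it reads the same forward and backward, and the interval DP gives dp[1][16] = 9.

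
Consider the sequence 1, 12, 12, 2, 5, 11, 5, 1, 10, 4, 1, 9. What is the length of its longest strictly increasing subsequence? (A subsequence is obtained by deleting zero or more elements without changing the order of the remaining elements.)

Let dp[i] be the longest increasing subsequence ending at position i. Then dp = [1, 2, 2, 2, 3, 4, 3, 1, 4, 3, 1, 4].
The maximum is 4; one witness is 1, 2, 5, 11 at positions 1,4,5,6.

4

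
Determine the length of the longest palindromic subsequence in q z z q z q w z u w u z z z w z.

One longest palindromic subsequence is zzzzuwuzzzz (positions 2,3,5,8,9,10,11,12,13,14,16); it reads the same forward and backward, and the interval DP gives dp[1][16] = 11.

11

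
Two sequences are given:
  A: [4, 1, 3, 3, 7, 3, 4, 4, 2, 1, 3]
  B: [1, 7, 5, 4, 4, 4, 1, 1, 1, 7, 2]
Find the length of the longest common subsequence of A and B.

A longest common subsequence is 1, 7, 4, 4, 2 (length 5); the LCS DP confirms no longer common subsequence exists.

5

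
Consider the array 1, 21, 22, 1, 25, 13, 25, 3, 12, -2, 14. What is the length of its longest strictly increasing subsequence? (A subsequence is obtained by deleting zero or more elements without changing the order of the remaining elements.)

Let dp[i] be the longest increasing subsequence ending at position i. Then dp = [1, 2, 3, 1, 4, 2, 4, 2, 3, 1, 4].
The maximum is 4; one witness is 1, 21, 22, 25 at positions 1,2,3,5.

4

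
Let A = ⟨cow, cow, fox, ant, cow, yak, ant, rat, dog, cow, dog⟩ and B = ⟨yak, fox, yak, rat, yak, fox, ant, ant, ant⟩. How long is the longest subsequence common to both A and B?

3

A longest common subsequence is fox, ant, ant (length 3); the LCS DP confirms no longer common subsequence exists.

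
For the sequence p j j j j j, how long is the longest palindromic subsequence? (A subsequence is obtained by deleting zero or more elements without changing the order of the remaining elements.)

5

Using dp[i][j] = 2 + dp[i+1][j−1] if the ends match, else max(dp[i+1][j], dp[i][j−1]):
dp[1][6] = 5. A witness is jjjjj at positions 2,3,4,5,6.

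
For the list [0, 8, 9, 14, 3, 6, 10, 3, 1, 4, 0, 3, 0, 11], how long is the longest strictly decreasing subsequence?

5

Scanning left to right, the best length ending at each element is: 0→1, 8→1, 9→1, 14→1, 3→2, 6→2, 10→2, 3→3, 1→4, 4→3, 0→5, 3→4, 0→5, 11→2.
So the longest decreasing subsequence has length 5, e.g. 8, 6, 3, 1, 0.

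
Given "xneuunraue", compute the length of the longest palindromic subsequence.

Using dp[i][j] = 2 + dp[i+1][j−1] if the ends match, else max(dp[i+1][j], dp[i][j−1]):
dp[1][10] = 5. A witness is euaue at positions 3,4,8,9,10.

5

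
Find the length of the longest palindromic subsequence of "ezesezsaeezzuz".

7

Using dp[i][j] = 2 + dp[i+1][j−1] if the ends match, else max(dp[i+1][j], dp[i][j−1]):
dp[1][14] = 7. A witness is zeeaeez at positions 2,3,5,8,9,10,14.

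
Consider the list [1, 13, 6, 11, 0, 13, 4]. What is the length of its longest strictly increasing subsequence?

4

Let dp[i] be the longest increasing subsequence ending at position i. Then dp = [1, 2, 2, 3, 1, 4, 2].
The maximum is 4; one witness is 1, 6, 11, 13 at positions 1,3,4,6.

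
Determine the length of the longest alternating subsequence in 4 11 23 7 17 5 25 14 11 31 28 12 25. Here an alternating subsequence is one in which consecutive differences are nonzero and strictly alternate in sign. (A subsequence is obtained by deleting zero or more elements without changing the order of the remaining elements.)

Track the best alternating length ending on an up-step vs a down-step at each position: up/down = 1/1, 2/1, 2/1, 2/3, 4/3, 2/5, 6/1, 6/7, 6/7, 8/1, 8/9, 8/9, 10/9.
The maximum over both is 10; one such subsequence is 4, 11, 7, 17, 5, 25, 14, 31, 12, 25.

10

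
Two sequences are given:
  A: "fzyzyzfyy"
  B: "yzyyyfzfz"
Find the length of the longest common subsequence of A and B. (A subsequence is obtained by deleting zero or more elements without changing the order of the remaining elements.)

5

A longest common subsequence is zyyzf (length 5); the LCS DP confirms no longer common subsequence exists.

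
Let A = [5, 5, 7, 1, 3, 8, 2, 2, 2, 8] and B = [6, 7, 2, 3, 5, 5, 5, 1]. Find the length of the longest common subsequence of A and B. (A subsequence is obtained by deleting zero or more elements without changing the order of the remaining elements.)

3

Backtracking the LCS table gives one alignment: 5 (A1,B6) → 5 (A2,B7) → 1 (A4,B8).
So the longest common subsequence has length 3.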